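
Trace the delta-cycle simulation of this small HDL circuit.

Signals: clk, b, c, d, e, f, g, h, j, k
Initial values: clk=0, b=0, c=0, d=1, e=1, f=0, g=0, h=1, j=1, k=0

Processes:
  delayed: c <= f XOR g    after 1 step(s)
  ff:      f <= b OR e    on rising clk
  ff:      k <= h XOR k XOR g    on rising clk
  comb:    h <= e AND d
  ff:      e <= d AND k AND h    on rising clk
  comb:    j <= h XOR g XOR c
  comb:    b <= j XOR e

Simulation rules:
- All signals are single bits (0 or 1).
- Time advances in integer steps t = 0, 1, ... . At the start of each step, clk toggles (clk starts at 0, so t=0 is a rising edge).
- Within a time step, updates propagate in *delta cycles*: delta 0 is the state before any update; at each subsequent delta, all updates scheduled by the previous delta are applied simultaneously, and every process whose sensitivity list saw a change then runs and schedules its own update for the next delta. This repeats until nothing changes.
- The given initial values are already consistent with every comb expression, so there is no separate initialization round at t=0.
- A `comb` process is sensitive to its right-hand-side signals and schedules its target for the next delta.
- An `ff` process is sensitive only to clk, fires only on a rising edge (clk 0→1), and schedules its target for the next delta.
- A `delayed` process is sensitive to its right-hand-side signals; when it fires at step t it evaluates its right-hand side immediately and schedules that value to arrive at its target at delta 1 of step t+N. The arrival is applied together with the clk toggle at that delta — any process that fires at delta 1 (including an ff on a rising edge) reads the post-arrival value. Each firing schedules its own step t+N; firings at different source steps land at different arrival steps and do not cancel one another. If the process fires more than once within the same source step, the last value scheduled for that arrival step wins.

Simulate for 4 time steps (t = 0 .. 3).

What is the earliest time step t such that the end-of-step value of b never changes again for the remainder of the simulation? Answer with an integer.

[bits: f,c,b,d,clk,g,e,k,h,j]
t=0: Δ0=0001001011 Δ1=0001101011 Δ2=1001100111 Δ3=1011100101 Δ4=1011100100 Δ5=1001100100 | 5Δ
t=1: Δ0=1001100100 Δ1=1101000100 Δ2=1101000101 Δ3=1111000101 | 3Δ
t=2: Δ0=1111000101 Δ1=1111100101 | 1Δ
t=3: Δ0=1111100101 Δ1=1111000101 | 1Δ

1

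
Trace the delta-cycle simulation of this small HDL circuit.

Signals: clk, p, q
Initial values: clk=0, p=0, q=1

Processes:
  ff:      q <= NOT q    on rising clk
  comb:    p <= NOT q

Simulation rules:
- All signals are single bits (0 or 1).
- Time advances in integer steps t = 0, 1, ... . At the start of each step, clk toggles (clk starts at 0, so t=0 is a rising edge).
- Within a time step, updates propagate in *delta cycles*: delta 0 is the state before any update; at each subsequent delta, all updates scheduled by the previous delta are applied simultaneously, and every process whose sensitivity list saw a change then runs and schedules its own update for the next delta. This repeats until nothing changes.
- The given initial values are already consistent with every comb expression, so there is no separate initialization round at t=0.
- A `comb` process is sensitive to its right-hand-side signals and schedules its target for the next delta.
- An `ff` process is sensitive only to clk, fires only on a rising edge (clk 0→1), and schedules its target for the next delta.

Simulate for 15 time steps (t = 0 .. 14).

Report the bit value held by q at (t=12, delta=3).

0

[bits: q,p,clk]
t=0: Δ0=100 Δ1=101 Δ2=001 Δ3=011 | 3Δ
t=1: Δ0=011 Δ1=010 | 1Δ
t=2: Δ0=010 Δ1=011 Δ2=111 Δ3=101 | 3Δ
t=3: Δ0=101 Δ1=100 | 1Δ
t=4: Δ0=100 Δ1=101 Δ2=001 Δ3=011 | 3Δ
t=5: Δ0=011 Δ1=010 | 1Δ
t=6: Δ0=010 Δ1=011 Δ2=111 Δ3=101 | 3Δ
t=7: Δ0=101 Δ1=100 | 1Δ
t=8: Δ0=100 Δ1=101 Δ2=001 Δ3=011 | 3Δ
t=9: Δ0=011 Δ1=010 | 1Δ
t=10: Δ0=010 Δ1=011 Δ2=111 Δ3=101 | 3Δ
t=11: Δ0=101 Δ1=100 | 1Δ
t=12: Δ0=100 Δ1=101 Δ2=001 Δ3=011 | 3Δ
t=13: Δ0=011 Δ1=010 | 1Δ
t=14: Δ0=010 Δ1=011 Δ2=111 Δ3=101 | 3Δ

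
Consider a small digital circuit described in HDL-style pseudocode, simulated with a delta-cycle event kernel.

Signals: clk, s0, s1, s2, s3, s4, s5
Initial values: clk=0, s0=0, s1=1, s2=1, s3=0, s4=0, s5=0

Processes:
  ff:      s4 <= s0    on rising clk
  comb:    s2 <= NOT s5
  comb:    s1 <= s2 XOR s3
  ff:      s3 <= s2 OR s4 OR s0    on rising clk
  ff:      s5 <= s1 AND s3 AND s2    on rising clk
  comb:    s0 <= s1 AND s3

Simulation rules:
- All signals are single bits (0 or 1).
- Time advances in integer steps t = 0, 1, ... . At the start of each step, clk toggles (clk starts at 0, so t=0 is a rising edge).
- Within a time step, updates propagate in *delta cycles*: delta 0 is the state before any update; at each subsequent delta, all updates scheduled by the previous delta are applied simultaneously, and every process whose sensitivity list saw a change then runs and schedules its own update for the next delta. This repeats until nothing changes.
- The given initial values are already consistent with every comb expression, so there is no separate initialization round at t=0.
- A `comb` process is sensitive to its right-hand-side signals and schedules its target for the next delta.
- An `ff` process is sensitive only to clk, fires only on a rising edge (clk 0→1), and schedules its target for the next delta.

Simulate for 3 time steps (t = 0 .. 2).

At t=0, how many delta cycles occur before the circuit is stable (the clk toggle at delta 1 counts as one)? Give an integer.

[bits: s0,s5,s2,s4,clk,s3,s1]
t=0: Δ0=0010001 Δ1=0010101 Δ2=0010111 Δ3=1010110 Δ4=0010110 | 4Δ
t=1: Δ0=0010110 Δ1=0010010 | 1Δ
t=2: Δ0=0010010 Δ1=0010110 | 1Δ

4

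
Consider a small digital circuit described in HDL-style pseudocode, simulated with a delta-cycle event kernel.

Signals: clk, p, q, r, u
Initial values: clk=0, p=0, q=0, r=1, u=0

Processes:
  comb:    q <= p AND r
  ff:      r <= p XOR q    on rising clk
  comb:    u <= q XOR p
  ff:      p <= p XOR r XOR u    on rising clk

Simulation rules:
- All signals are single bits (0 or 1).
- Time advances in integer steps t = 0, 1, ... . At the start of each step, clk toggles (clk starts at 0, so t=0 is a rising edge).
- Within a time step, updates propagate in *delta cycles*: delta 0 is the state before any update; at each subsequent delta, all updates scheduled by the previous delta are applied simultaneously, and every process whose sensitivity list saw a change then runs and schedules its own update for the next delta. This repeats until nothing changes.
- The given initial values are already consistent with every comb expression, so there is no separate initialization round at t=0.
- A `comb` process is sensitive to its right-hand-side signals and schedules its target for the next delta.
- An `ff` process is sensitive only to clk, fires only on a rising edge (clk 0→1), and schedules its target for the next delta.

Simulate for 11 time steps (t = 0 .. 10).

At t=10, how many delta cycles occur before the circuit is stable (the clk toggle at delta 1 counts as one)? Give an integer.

3

t=0 Δ0: r=1 q=0 p=0 u=0 clk=0
  Δ1: clk:0→1
  Δ2: r:1→0, p:0→1
  Δ3: u:0→1
  (3Δ to stable)
t=1 Δ0: r=0 q=0 p=1 u=1 clk=1
  Δ1: clk:1→0
  (1Δ to stable)
t=2 Δ0: r=0 q=0 p=1 u=1 clk=0
  Δ1: clk:0→1
  Δ2: r:0→1, p:1→0
  Δ3: u:1→0
  (3Δ to stable)
t=3 Δ0: r=1 q=0 p=0 u=0 clk=1
  Δ1: clk:1→0
  (1Δ to stable)
t=4 Δ0: r=1 q=0 p=0 u=0 clk=0
  Δ1: clk:0→1
  Δ2: r:1→0, p:0→1
  Δ3: u:0→1
  (3Δ to stable)
t=5 Δ0: r=0 q=0 p=1 u=1 clk=1
  Δ1: clk:1→0
  (1Δ to stable)
t=6 Δ0: r=0 q=0 p=1 u=1 clk=0
  Δ1: clk:0→1
  Δ2: r:0→1, p:1→0
  Δ3: u:1→0
  (3Δ to stable)
t=7 Δ0: r=1 q=0 p=0 u=0 clk=1
  Δ1: clk:1→0
  (1Δ to stable)
t=8 Δ0: r=1 q=0 p=0 u=0 clk=0
  Δ1: clk:0→1
  Δ2: r:1→0, p:0→1
  Δ3: u:0→1
  (3Δ to stable)
t=9 Δ0: r=0 q=0 p=1 u=1 clk=1
  Δ1: clk:1→0
  (1Δ to stable)
t=10 Δ0: r=0 q=0 p=1 u=1 clk=0
  Δ1: clk:0→1
  Δ2: r:0→1, p:1→0
  Δ3: u:1→0
  (3Δ to stable)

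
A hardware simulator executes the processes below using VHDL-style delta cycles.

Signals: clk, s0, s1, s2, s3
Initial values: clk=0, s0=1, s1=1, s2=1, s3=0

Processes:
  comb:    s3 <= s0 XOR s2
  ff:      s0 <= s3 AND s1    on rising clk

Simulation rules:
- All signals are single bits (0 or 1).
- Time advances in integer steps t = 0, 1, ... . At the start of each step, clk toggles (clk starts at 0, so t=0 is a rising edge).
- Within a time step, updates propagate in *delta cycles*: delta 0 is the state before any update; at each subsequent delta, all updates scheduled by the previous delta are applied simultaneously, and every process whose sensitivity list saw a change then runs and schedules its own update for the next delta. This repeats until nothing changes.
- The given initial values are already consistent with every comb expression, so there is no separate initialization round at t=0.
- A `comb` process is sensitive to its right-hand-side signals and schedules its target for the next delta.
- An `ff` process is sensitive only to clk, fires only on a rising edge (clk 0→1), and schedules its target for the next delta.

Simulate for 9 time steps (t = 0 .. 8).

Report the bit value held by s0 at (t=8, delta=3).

t=0 Δ0: s2=1 clk=0 s1=1 s0=1 s3=0
  Δ1: clk:0→1
  Δ2: s0:1→0
  Δ3: s3:0→1
  (3Δ to stable)
t=1 Δ0: s2=1 clk=1 s1=1 s0=0 s3=1
  Δ1: clk:1→0
  (1Δ to stable)
t=2 Δ0: s2=1 clk=0 s1=1 s0=0 s3=1
  Δ1: clk:0→1
  Δ2: s0:0→1
  Δ3: s3:1→0
  (3Δ to stable)
t=3 Δ0: s2=1 clk=1 s1=1 s0=1 s3=0
  Δ1: clk:1→0
  (1Δ to stable)
t=4 Δ0: s2=1 clk=0 s1=1 s0=1 s3=0
  Δ1: clk:0→1
  Δ2: s0:1→0
  Δ3: s3:0→1
  (3Δ to stable)
t=5 Δ0: s2=1 clk=1 s1=1 s0=0 s3=1
  Δ1: clk:1→0
  (1Δ to stable)
t=6 Δ0: s2=1 clk=0 s1=1 s0=0 s3=1
  Δ1: clk:0→1
  Δ2: s0:0→1
  Δ3: s3:1→0
  (3Δ to stable)
t=7 Δ0: s2=1 clk=1 s1=1 s0=1 s3=0
  Δ1: clk:1→0
  (1Δ to stable)
t=8 Δ0: s2=1 clk=0 s1=1 s0=1 s3=0
  Δ1: clk:0→1
  Δ2: s0:1→0
  Δ3: s3:0→1
  (3Δ to stable)

0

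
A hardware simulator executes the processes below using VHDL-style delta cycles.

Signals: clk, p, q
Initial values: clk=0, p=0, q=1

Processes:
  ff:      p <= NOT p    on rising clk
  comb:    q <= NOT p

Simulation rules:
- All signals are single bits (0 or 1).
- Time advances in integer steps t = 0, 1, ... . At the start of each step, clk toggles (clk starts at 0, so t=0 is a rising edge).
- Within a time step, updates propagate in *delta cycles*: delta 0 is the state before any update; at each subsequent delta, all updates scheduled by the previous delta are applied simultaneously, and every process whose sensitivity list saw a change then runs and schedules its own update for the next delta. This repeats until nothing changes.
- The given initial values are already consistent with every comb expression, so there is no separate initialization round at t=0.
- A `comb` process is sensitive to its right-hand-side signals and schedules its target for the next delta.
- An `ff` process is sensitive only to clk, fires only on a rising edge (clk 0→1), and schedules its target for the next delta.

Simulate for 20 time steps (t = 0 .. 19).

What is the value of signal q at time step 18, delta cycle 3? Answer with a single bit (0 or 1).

1

t=0 Δ0: p=0 clk=0 q=1
  Δ1: clk:0→1
  Δ2: p:0→1
  Δ3: q:1→0
  (3Δ to stable)
t=1 Δ0: p=1 clk=1 q=0
  Δ1: clk:1→0
  (1Δ to stable)
t=2 Δ0: p=1 clk=0 q=0
  Δ1: clk:0→1
  Δ2: p:1→0
  Δ3: q:0→1
  (3Δ to stable)
t=3 Δ0: p=0 clk=1 q=1
  Δ1: clk:1→0
  (1Δ to stable)
t=4 Δ0: p=0 clk=0 q=1
  Δ1: clk:0→1
  Δ2: p:0→1
  Δ3: q:1→0
  (3Δ to stable)
t=5 Δ0: p=1 clk=1 q=0
  Δ1: clk:1→0
  (1Δ to stable)
t=6 Δ0: p=1 clk=0 q=0
  Δ1: clk:0→1
  Δ2: p:1→0
  Δ3: q:0→1
  (3Δ to stable)
t=7 Δ0: p=0 clk=1 q=1
  Δ1: clk:1→0
  (1Δ to stable)
t=8 Δ0: p=0 clk=0 q=1
  Δ1: clk:0→1
  Δ2: p:0→1
  Δ3: q:1→0
  (3Δ to stable)
t=9 Δ0: p=1 clk=1 q=0
  Δ1: clk:1→0
  (1Δ to stable)
t=10 Δ0: p=1 clk=0 q=0
  Δ1: clk:0→1
  Δ2: p:1→0
  Δ3: q:0→1
  (3Δ to stable)
t=11 Δ0: p=0 clk=1 q=1
  Δ1: clk:1→0
  (1Δ to stable)
t=12 Δ0: p=0 clk=0 q=1
  Δ1: clk:0→1
  Δ2: p:0→1
  Δ3: q:1→0
  (3Δ to stable)
t=13 Δ0: p=1 clk=1 q=0
  Δ1: clk:1→0
  (1Δ to stable)
t=14 Δ0: p=1 clk=0 q=0
  Δ1: clk:0→1
  Δ2: p:1→0
  Δ3: q:0→1
  (3Δ to stable)
t=15 Δ0: p=0 clk=1 q=1
  Δ1: clk:1→0
  (1Δ to stable)
t=16 Δ0: p=0 clk=0 q=1
  Δ1: clk:0→1
  Δ2: p:0→1
  Δ3: q:1→0
  (3Δ to stable)
t=17 Δ0: p=1 clk=1 q=0
  Δ1: clk:1→0
  (1Δ to stable)
t=18 Δ0: p=1 clk=0 q=0
  Δ1: clk:0→1
  Δ2: p:1→0
  Δ3: q:0→1
  (3Δ to stable)
t=19 Δ0: p=0 clk=1 q=1
  Δ1: clk:1→0
  (1Δ to stable)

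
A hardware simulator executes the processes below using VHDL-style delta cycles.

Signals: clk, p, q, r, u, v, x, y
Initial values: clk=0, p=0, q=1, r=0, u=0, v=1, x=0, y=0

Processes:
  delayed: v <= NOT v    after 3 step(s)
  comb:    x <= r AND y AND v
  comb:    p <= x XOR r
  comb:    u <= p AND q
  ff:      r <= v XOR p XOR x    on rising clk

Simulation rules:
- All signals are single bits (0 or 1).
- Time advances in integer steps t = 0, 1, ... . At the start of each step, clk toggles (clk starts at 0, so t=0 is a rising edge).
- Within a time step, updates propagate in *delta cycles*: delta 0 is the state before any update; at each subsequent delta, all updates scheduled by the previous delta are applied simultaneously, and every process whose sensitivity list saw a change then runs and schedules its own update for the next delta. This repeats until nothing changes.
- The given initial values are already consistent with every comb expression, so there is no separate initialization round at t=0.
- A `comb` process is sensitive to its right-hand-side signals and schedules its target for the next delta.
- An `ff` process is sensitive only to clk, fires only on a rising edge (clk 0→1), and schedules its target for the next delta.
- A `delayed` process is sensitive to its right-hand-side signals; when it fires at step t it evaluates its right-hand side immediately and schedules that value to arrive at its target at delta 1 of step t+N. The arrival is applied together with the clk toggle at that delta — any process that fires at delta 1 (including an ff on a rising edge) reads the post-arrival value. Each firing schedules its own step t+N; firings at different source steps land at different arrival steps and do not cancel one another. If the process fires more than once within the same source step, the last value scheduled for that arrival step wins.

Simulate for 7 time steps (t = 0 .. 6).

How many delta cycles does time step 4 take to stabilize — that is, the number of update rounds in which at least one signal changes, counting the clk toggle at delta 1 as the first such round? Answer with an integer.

4

[bits: p,y,q,x,v,r,u,clk]
t=0: Δ0=00101000 Δ1=00101001 Δ2=00101101 Δ3=10101101 Δ4=10101111 | 4Δ
t=1: Δ0=10101111 Δ1=10101110 | 1Δ
t=2: Δ0=10101110 Δ1=10101111 Δ2=10101011 Δ3=00101011 Δ4=00101001 | 4Δ
t=3: Δ0=00101001 Δ1=00101000 | 1Δ
t=4: Δ0=00101000 Δ1=00101001 Δ2=00101101 Δ3=10101101 Δ4=10101111 | 4Δ
t=5: Δ0=10101111 Δ1=10101110 | 1Δ
t=6: Δ0=10101110 Δ1=10101111 Δ2=10101011 Δ3=00101011 Δ4=00101001 | 4Δ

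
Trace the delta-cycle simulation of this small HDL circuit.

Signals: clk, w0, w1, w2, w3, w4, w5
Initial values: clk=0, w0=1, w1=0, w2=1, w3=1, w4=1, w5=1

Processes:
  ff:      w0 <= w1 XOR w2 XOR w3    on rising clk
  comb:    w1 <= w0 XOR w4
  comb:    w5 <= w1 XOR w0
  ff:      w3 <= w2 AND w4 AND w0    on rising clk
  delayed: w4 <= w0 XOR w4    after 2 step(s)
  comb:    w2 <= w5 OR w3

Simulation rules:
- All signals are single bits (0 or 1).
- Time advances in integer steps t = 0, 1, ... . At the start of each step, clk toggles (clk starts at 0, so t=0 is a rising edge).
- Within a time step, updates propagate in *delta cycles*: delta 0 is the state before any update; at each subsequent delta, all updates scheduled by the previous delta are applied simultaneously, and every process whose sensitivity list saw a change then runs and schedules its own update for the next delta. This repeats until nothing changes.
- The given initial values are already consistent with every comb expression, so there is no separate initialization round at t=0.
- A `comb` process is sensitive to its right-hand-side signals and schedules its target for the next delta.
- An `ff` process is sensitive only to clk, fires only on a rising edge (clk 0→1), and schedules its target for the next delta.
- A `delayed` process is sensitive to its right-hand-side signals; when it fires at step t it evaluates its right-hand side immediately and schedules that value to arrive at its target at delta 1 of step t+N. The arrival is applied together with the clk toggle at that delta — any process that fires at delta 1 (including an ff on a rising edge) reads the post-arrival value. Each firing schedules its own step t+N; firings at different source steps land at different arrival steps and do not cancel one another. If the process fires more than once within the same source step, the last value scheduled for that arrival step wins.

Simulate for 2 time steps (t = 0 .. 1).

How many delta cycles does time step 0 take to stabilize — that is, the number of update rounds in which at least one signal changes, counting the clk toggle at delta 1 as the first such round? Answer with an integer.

4

t=0 Δ0: w3=1 w2=1 w5=1 w4=1 clk=0 w1=0 w0=1
  Δ1: clk:0→1
  Δ2: w0:1→0
  Δ3: w5:1→0, w1:0→1
  Δ4: w5:0→1
  (4Δ to stable)
t=1 Δ0: w3=1 w2=1 w5=1 w4=1 clk=1 w1=1 w0=0
  Δ1: clk:1→0
  (1Δ to stable)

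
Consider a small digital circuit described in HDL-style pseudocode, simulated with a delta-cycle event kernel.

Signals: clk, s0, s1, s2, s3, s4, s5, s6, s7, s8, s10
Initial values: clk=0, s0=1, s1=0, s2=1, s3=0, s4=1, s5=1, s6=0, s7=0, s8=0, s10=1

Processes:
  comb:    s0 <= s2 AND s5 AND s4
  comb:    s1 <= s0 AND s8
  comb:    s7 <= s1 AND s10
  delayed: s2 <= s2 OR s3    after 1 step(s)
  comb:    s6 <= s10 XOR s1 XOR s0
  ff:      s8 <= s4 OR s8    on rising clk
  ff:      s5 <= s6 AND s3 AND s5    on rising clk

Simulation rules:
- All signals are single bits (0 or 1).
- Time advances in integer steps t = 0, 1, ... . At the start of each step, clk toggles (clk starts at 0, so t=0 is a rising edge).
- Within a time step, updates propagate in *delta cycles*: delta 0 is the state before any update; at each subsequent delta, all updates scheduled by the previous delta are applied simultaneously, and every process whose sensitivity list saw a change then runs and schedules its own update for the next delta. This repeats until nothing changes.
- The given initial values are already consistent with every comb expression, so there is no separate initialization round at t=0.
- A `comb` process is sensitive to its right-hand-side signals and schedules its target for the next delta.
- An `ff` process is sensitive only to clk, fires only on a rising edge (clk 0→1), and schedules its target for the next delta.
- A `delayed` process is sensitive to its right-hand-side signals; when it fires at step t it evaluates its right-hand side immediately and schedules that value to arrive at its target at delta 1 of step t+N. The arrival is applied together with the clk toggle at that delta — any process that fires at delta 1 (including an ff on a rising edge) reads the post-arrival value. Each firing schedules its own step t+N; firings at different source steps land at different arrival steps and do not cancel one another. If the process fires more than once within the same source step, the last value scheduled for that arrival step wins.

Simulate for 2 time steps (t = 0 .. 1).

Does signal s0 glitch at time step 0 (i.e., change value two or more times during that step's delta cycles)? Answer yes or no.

t=0 Δ0: s6=0 clk=0 s8=0 s0=1 s2=1 s3=0 s7=0 s4=1 s1=0 s5=1 s10=1
  Δ1: clk:0→1
  Δ2: s8:0→1, s5:1→0
  Δ3: s0:1→0, s1:0→1
  Δ4: s7:0→1, s1:1→0
  Δ5: s6:0→1, s7:1→0
  (5Δ to stable)
t=1 Δ0: s6=1 clk=1 s8=1 s0=0 s2=1 s3=0 s7=0 s4=1 s1=0 s5=0 s10=1
  Δ1: clk:1→0
  (1Δ to stable)

no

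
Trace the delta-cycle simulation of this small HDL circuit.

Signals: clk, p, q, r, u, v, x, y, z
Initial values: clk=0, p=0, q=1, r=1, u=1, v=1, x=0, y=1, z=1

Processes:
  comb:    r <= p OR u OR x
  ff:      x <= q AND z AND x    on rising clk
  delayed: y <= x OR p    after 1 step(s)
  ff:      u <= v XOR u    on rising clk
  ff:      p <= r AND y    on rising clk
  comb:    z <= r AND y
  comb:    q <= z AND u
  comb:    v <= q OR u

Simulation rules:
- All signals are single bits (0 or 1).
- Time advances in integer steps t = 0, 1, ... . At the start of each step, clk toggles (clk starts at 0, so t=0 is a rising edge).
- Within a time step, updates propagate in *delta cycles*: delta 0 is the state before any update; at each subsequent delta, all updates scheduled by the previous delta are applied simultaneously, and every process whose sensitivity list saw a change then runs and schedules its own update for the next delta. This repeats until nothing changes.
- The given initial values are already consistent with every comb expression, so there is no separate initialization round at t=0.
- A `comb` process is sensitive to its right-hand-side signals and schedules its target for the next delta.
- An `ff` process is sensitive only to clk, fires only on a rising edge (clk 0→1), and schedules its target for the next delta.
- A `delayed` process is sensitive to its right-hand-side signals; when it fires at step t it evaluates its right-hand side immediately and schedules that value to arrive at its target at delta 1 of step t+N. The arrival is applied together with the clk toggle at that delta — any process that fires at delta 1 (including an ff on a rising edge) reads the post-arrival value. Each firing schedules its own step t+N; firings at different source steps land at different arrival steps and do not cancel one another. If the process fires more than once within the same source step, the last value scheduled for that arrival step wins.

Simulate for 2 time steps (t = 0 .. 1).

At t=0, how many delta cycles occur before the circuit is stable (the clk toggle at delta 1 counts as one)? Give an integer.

4

t=0 Δ0: z=1 x=0 u=1 q=1 p=0 y=1 v=1 clk=0 r=1
  Δ1: clk:0→1
  Δ2: u:1→0, p:0→1
  Δ3: q:1→0
  Δ4: v:1→0
  (4Δ to stable)
t=1 Δ0: z=1 x=0 u=0 q=0 p=1 y=1 v=0 clk=1 r=1
  Δ1: clk:1→0
  (1Δ to stable)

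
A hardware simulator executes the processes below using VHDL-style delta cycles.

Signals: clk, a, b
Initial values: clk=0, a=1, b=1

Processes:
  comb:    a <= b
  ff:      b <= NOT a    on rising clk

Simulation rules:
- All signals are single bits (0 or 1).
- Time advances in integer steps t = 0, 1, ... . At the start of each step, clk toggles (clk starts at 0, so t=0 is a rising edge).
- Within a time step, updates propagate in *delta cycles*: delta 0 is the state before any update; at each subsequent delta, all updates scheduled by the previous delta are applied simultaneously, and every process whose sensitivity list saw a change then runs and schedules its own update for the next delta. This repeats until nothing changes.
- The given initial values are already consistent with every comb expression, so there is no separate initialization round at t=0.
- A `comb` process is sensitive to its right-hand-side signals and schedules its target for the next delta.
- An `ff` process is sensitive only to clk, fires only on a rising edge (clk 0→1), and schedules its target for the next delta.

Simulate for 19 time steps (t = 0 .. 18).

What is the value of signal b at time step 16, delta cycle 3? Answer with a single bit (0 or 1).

0

t=0 Δ0: a=1 clk=0 b=1
  Δ1: clk:0→1
  Δ2: b:1→0
  Δ3: a:1→0
  (3Δ to stable)
t=1 Δ0: a=0 clk=1 b=0
  Δ1: clk:1→0
  (1Δ to stable)
t=2 Δ0: a=0 clk=0 b=0
  Δ1: clk:0→1
  Δ2: b:0→1
  Δ3: a:0→1
  (3Δ to stable)
t=3 Δ0: a=1 clk=1 b=1
  Δ1: clk:1→0
  (1Δ to stable)
t=4 Δ0: a=1 clk=0 b=1
  Δ1: clk:0→1
  Δ2: b:1→0
  Δ3: a:1→0
  (3Δ to stable)
t=5 Δ0: a=0 clk=1 b=0
  Δ1: clk:1→0
  (1Δ to stable)
t=6 Δ0: a=0 clk=0 b=0
  Δ1: clk:0→1
  Δ2: b:0→1
  Δ3: a:0→1
  (3Δ to stable)
t=7 Δ0: a=1 clk=1 b=1
  Δ1: clk:1→0
  (1Δ to stable)
t=8 Δ0: a=1 clk=0 b=1
  Δ1: clk:0→1
  Δ2: b:1→0
  Δ3: a:1→0
  (3Δ to stable)
t=9 Δ0: a=0 clk=1 b=0
  Δ1: clk:1→0
  (1Δ to stable)
t=10 Δ0: a=0 clk=0 b=0
  Δ1: clk:0→1
  Δ2: b:0→1
  Δ3: a:0→1
  (3Δ to stable)
t=11 Δ0: a=1 clk=1 b=1
  Δ1: clk:1→0
  (1Δ to stable)
t=12 Δ0: a=1 clk=0 b=1
  Δ1: clk:0→1
  Δ2: b:1→0
  Δ3: a:1→0
  (3Δ to stable)
t=13 Δ0: a=0 clk=1 b=0
  Δ1: clk:1→0
  (1Δ to stable)
t=14 Δ0: a=0 clk=0 b=0
  Δ1: clk:0→1
  Δ2: b:0→1
  Δ3: a:0→1
  (3Δ to stable)
t=15 Δ0: a=1 clk=1 b=1
  Δ1: clk:1→0
  (1Δ to stable)
t=16 Δ0: a=1 clk=0 b=1
  Δ1: clk:0→1
  Δ2: b:1→0
  Δ3: a:1→0
  (3Δ to stable)
t=17 Δ0: a=0 clk=1 b=0
  Δ1: clk:1→0
  (1Δ to stable)
t=18 Δ0: a=0 clk=0 b=0
  Δ1: clk:0→1
  Δ2: b:0→1
  Δ3: a:0→1
  (3Δ to stable)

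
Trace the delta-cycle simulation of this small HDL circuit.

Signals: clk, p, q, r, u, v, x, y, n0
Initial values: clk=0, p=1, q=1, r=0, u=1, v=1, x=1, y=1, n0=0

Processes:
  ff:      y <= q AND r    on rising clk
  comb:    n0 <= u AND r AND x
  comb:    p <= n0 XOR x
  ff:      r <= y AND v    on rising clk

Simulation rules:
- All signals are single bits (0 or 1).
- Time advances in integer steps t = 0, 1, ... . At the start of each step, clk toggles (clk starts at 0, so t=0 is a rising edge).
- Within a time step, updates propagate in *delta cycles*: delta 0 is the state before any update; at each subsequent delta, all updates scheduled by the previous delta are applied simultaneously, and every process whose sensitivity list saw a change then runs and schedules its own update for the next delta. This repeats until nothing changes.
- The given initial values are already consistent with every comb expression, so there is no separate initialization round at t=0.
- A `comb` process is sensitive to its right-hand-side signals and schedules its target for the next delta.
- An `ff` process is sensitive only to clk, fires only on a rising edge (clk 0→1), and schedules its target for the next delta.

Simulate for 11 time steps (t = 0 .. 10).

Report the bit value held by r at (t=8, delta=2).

[bits: x,r,clk,p,n0,y,u,q,v]
t=0: Δ0=100101111 Δ1=101101111 Δ2=111100111 Δ3=111110111 Δ4=111010111 | 4Δ
t=1: Δ0=111010111 Δ1=110010111 | 1Δ
t=2: Δ0=110010111 Δ1=111010111 Δ2=101011111 Δ3=101001111 Δ4=101101111 | 4Δ
t=3: Δ0=101101111 Δ1=100101111 | 1Δ
t=4: Δ0=100101111 Δ1=101101111 Δ2=111100111 Δ3=111110111 Δ4=111010111 | 4Δ
t=5: Δ0=111010111 Δ1=110010111 | 1Δ
t=6: Δ0=110010111 Δ1=111010111 Δ2=101011111 Δ3=101001111 Δ4=101101111 | 4Δ
t=7: Δ0=101101111 Δ1=100101111 | 1Δ
t=8: Δ0=100101111 Δ1=101101111 Δ2=111100111 Δ3=111110111 Δ4=111010111 | 4Δ
t=9: Δ0=111010111 Δ1=110010111 | 1Δ
t=10: Δ0=110010111 Δ1=111010111 Δ2=101011111 Δ3=101001111 Δ4=101101111 | 4Δ

1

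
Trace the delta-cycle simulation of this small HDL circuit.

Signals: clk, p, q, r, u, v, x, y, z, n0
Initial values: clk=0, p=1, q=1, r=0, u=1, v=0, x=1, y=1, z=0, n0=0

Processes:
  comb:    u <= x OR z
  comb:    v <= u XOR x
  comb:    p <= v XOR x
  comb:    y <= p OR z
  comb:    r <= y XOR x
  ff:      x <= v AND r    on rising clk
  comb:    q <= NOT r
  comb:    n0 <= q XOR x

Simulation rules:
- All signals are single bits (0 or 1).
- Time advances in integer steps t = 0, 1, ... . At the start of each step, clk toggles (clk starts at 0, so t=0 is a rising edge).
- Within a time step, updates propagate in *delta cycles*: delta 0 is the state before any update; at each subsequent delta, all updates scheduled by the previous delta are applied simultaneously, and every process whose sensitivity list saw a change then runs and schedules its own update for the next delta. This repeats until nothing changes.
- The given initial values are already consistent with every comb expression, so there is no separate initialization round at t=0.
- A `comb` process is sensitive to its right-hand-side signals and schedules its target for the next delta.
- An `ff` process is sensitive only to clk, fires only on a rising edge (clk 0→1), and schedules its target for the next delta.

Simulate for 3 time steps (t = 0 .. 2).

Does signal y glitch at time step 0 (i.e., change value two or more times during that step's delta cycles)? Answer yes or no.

t=0 Δ0: v=0 z=0 n0=0 q=1 r=0 y=1 p=1 x=1 clk=0 u=1
  Δ1: clk:0→1
  Δ2: x:1→0
  Δ3: v:0→1, n0:0→1, r:0→1, p:1→0, u:1→0
  Δ4: v:1→0, q:1→0, y:1→0, p:0→1
  Δ5: n0:1→0, r:1→0, y:0→1, p:1→0
  Δ6: q:0→1, r:0→1, y:1→0
  Δ7: n0:0→1, q:1→0, r:1→0
  Δ8: n0:1→0, q:0→1
  Δ9: n0:0→1
  (9Δ to stable)
t=1 Δ0: v=0 z=0 n0=1 q=1 r=0 y=0 p=0 x=0 clk=1 u=0
  Δ1: clk:1→0
  (1Δ to stable)
t=2 Δ0: v=0 z=0 n0=1 q=1 r=0 y=0 p=0 x=0 clk=0 u=0
  Δ1: clk:0→1
  (1Δ to stable)

yes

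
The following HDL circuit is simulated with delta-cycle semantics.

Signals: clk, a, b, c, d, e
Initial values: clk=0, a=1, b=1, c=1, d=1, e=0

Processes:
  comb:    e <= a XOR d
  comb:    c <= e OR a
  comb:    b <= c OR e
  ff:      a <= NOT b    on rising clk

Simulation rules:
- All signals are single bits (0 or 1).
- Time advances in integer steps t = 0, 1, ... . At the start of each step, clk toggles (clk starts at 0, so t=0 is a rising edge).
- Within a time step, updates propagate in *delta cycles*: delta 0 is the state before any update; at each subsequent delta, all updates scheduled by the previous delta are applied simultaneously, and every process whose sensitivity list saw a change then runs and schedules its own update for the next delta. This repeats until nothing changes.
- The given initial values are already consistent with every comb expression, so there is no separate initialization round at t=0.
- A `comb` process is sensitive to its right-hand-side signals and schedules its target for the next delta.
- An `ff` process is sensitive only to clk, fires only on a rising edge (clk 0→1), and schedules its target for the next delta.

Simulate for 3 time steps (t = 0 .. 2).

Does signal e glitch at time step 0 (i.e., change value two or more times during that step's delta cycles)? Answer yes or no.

no

t0.Δ0 b=1 d=1 clk=0 a=1 e=0 c=1
t0.Δ1 b=1 d=1 clk=1 a=1 e=0 c=1
t0.Δ2 b=1 d=1 clk=1 a=0 e=0 c=1
t0.Δ3 b=1 d=1 clk=1 a=0 e=1 c=0
t0.Δ4 b=1 d=1 clk=1 a=0 e=1 c=1
t1.Δ0 b=1 d=1 clk=1 a=0 e=1 c=1
t1.Δ1 b=1 d=1 clk=0 a=0 e=1 c=1
t2.Δ0 b=1 d=1 clk=0 a=0 e=1 c=1
t2.Δ1 b=1 d=1 clk=1 a=0 e=1 c=1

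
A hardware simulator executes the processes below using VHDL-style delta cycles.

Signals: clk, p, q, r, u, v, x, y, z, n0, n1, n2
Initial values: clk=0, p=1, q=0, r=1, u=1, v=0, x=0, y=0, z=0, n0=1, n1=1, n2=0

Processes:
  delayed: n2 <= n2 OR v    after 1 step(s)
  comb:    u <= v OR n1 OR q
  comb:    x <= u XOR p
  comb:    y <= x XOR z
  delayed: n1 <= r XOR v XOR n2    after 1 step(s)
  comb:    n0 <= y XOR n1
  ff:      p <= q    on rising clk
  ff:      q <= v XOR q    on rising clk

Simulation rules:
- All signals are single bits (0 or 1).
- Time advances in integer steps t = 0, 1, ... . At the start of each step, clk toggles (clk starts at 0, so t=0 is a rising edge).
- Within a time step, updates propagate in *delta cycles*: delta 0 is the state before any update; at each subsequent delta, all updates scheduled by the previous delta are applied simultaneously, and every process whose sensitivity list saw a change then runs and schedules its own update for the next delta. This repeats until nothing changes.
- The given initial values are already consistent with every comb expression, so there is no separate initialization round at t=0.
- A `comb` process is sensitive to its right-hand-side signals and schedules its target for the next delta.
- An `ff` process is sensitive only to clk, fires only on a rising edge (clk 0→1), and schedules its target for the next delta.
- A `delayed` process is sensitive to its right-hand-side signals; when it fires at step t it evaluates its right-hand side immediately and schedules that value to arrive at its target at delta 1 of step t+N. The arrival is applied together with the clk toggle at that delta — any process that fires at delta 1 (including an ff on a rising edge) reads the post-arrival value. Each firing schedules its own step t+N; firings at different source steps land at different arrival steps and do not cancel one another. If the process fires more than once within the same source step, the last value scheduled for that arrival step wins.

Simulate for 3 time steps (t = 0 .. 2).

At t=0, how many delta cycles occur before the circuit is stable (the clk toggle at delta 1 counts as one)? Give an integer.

[bits: n1,x,z,u,clk,n0,v,q,r,p,y,n2]
t=0: Δ0=100101001100 Δ1=100111001100 Δ2=100111001000 Δ3=110111001000 Δ4=110111001010 Δ5=110110001010 | 5Δ
t=1: Δ0=110110001010 Δ1=110100001010 | 1Δ
t=2: Δ0=110100001010 Δ1=110110001010 | 1Δ

5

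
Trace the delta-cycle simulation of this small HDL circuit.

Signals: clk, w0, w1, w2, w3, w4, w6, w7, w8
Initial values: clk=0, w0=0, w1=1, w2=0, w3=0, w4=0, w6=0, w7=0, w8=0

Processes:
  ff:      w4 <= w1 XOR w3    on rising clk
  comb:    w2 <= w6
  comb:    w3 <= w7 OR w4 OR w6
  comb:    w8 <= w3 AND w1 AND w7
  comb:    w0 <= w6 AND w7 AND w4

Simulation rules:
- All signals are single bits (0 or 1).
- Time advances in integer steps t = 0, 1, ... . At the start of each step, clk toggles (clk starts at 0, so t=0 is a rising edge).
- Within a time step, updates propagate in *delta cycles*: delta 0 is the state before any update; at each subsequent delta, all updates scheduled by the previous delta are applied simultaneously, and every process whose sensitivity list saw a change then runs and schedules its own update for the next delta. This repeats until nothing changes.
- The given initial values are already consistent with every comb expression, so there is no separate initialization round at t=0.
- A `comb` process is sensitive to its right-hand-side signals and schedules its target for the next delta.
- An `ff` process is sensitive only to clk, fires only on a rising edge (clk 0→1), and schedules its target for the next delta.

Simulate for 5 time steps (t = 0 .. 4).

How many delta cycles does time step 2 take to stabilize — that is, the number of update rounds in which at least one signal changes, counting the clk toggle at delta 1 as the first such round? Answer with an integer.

t0.Δ0 w3=0 w6=0 clk=0 w2=0 w1=1 w8=0 w0=0 w7=0 w4=0
t0.Δ1 w3=0 w6=0 clk=1 w2=0 w1=1 w8=0 w0=0 w7=0 w4=0
t0.Δ2 w3=0 w6=0 clk=1 w2=0 w1=1 w8=0 w0=0 w7=0 w4=1
t0.Δ3 w3=1 w6=0 clk=1 w2=0 w1=1 w8=0 w0=0 w7=0 w4=1
t1.Δ0 w3=1 w6=0 clk=1 w2=0 w1=1 w8=0 w0=0 w7=0 w4=1
t1.Δ1 w3=1 w6=0 clk=0 w2=0 w1=1 w8=0 w0=0 w7=0 w4=1
t2.Δ0 w3=1 w6=0 clk=0 w2=0 w1=1 w8=0 w0=0 w7=0 w4=1
t2.Δ1 w3=1 w6=0 clk=1 w2=0 w1=1 w8=0 w0=0 w7=0 w4=1
t2.Δ2 w3=1 w6=0 clk=1 w2=0 w1=1 w8=0 w0=0 w7=0 w4=0
t2.Δ3 w3=0 w6=0 clk=1 w2=0 w1=1 w8=0 w0=0 w7=0 w4=0
t3.Δ0 w3=0 w6=0 clk=1 w2=0 w1=1 w8=0 w0=0 w7=0 w4=0
t3.Δ1 w3=0 w6=0 clk=0 w2=0 w1=1 w8=0 w0=0 w7=0 w4=0
t4.Δ0 w3=0 w6=0 clk=0 w2=0 w1=1 w8=0 w0=0 w7=0 w4=0
t4.Δ1 w3=0 w6=0 clk=1 w2=0 w1=1 w8=0 w0=0 w7=0 w4=0
t4.Δ2 w3=0 w6=0 clk=1 w2=0 w1=1 w8=0 w0=0 w7=0 w4=1
t4.Δ3 w3=1 w6=0 clk=1 w2=0 w1=1 w8=0 w0=0 w7=0 w4=1

3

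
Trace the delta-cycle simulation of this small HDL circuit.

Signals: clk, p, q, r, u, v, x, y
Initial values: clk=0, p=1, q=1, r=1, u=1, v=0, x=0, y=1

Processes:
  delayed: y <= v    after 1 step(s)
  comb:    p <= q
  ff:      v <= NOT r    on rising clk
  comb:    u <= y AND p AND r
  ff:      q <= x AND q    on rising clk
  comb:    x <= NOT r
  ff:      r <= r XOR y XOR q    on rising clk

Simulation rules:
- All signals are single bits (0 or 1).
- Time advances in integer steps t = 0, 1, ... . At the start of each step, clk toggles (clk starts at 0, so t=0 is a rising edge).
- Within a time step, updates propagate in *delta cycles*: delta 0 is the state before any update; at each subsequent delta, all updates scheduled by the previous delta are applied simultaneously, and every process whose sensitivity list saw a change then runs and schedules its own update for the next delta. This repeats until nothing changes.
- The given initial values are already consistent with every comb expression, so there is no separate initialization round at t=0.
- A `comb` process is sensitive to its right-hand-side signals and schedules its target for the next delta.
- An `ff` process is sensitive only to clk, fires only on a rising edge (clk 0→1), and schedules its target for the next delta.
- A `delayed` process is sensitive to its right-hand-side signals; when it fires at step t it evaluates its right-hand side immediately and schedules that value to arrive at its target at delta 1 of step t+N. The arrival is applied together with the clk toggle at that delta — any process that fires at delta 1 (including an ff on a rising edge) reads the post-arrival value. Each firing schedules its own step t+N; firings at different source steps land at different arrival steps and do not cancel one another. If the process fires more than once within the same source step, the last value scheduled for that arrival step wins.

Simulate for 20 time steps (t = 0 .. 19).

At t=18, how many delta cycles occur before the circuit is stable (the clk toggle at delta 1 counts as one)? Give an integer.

t0.Δ0 q=1 r=1 y=1 v=0 clk=0 x=0 u=1 p=1
t0.Δ1 q=1 r=1 y=1 v=0 clk=1 x=0 u=1 p=1
t0.Δ2 q=0 r=1 y=1 v=0 clk=1 x=0 u=1 p=1
t0.Δ3 q=0 r=1 y=1 v=0 clk=1 x=0 u=1 p=0
t0.Δ4 q=0 r=1 y=1 v=0 clk=1 x=0 u=0 p=0
t1.Δ0 q=0 r=1 y=1 v=0 clk=1 x=0 u=0 p=0
t1.Δ1 q=0 r=1 y=1 v=0 clk=0 x=0 u=0 p=0
t2.Δ0 q=0 r=1 y=1 v=0 clk=0 x=0 u=0 p=0
t2.Δ1 q=0 r=1 y=1 v=0 clk=1 x=0 u=0 p=0
t2.Δ2 q=0 r=0 y=1 v=0 clk=1 x=0 u=0 p=0
t2.Δ3 q=0 r=0 y=1 v=0 clk=1 x=1 u=0 p=0
t3.Δ0 q=0 r=0 y=1 v=0 clk=1 x=1 u=0 p=0
t3.Δ1 q=0 r=0 y=1 v=0 clk=0 x=1 u=0 p=0
t4.Δ0 q=0 r=0 y=1 v=0 clk=0 x=1 u=0 p=0
t4.Δ1 q=0 r=0 y=1 v=0 clk=1 x=1 u=0 p=0
t4.Δ2 q=0 r=1 y=1 v=1 clk=1 x=1 u=0 p=0
t4.Δ3 q=0 r=1 y=1 v=1 clk=1 x=0 u=0 p=0
t5.Δ0 q=0 r=1 y=1 v=1 clk=1 x=0 u=0 p=0
t5.Δ1 q=0 r=1 y=1 v=1 clk=0 x=0 u=0 p=0
t6.Δ0 q=0 r=1 y=1 v=1 clk=0 x=0 u=0 p=0
t6.Δ1 q=0 r=1 y=1 v=1 clk=1 x=0 u=0 p=0
t6.Δ2 q=0 r=0 y=1 v=0 clk=1 x=0 u=0 p=0
t6.Δ3 q=0 r=0 y=1 v=0 clk=1 x=1 u=0 p=0
t7.Δ0 q=0 r=0 y=1 v=0 clk=1 x=1 u=0 p=0
t7.Δ1 q=0 r=0 y=0 v=0 clk=0 x=1 u=0 p=0
t8.Δ0 q=0 r=0 y=0 v=0 clk=0 x=1 u=0 p=0
t8.Δ1 q=0 r=0 y=0 v=0 clk=1 x=1 u=0 p=0
t8.Δ2 q=0 r=0 y=0 v=1 clk=1 x=1 u=0 p=0
t9.Δ0 q=0 r=0 y=0 v=1 clk=1 x=1 u=0 p=0
t9.Δ1 q=0 r=0 y=1 v=1 clk=0 x=1 u=0 p=0
t10.Δ0 q=0 r=0 y=1 v=1 clk=0 x=1 u=0 p=0
t10.Δ1 q=0 r=0 y=1 v=1 clk=1 x=1 u=0 p=0
t10.Δ2 q=0 r=1 y=1 v=1 clk=1 x=1 u=0 p=0
t10.Δ3 q=0 r=1 y=1 v=1 clk=1 x=0 u=0 p=0
t11.Δ0 q=0 r=1 y=1 v=1 clk=1 x=0 u=0 p=0
t11.Δ1 q=0 r=1 y=1 v=1 clk=0 x=0 u=0 p=0
t12.Δ0 q=0 r=1 y=1 v=1 clk=0 x=0 u=0 p=0
t12.Δ1 q=0 r=1 y=1 v=1 clk=1 x=0 u=0 p=0
t12.Δ2 q=0 r=0 y=1 v=0 clk=1 x=0 u=0 p=0
t12.Δ3 q=0 r=0 y=1 v=0 clk=1 x=1 u=0 p=0
t13.Δ0 q=0 r=0 y=1 v=0 clk=1 x=1 u=0 p=0
t13.Δ1 q=0 r=0 y=0 v=0 clk=0 x=1 u=0 p=0
t14.Δ0 q=0 r=0 y=0 v=0 clk=0 x=1 u=0 p=0
t14.Δ1 q=0 r=0 y=0 v=0 clk=1 x=1 u=0 p=0
t14.Δ2 q=0 r=0 y=0 v=1 clk=1 x=1 u=0 p=0
t15.Δ0 q=0 r=0 y=0 v=1 clk=1 x=1 u=0 p=0
t15.Δ1 q=0 r=0 y=1 v=1 clk=0 x=1 u=0 p=0
t16.Δ0 q=0 r=0 y=1 v=1 clk=0 x=1 u=0 p=0
t16.Δ1 q=0 r=0 y=1 v=1 clk=1 x=1 u=0 p=0
t16.Δ2 q=0 r=1 y=1 v=1 clk=1 x=1 u=0 p=0
t16.Δ3 q=0 r=1 y=1 v=1 clk=1 x=0 u=0 p=0
t17.Δ0 q=0 r=1 y=1 v=1 clk=1 x=0 u=0 p=0
t17.Δ1 q=0 r=1 y=1 v=1 clk=0 x=0 u=0 p=0
t18.Δ0 q=0 r=1 y=1 v=1 clk=0 x=0 u=0 p=0
t18.Δ1 q=0 r=1 y=1 v=1 clk=1 x=0 u=0 p=0
t18.Δ2 q=0 r=0 y=1 v=0 clk=1 x=0 u=0 p=0
t18.Δ3 q=0 r=0 y=1 v=0 clk=1 x=1 u=0 p=0
t19.Δ0 q=0 r=0 y=1 v=0 clk=1 x=1 u=0 p=0
t19.Δ1 q=0 r=0 y=0 v=0 clk=0 x=1 u=0 p=0

3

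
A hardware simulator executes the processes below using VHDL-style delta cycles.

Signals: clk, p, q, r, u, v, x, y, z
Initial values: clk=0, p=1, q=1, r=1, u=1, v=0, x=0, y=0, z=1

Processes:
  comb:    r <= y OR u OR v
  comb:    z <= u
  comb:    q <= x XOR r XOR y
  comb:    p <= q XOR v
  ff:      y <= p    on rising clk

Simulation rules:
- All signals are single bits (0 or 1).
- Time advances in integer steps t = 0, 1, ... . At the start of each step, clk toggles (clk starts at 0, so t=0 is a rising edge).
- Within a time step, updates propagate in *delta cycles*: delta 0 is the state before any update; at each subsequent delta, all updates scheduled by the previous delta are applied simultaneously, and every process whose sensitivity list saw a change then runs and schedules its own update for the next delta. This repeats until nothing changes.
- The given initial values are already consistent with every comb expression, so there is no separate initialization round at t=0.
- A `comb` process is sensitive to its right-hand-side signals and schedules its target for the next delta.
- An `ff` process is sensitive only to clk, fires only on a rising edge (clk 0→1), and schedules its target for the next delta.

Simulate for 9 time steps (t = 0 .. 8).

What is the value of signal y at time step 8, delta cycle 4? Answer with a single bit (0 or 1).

1

[bits: clk,y,v,r,x,p,z,u,q]
t=0: Δ0=000101111 Δ1=100101111 Δ2=110101111 Δ3=110101110 Δ4=110100110 | 4Δ
t=1: Δ0=110100110 Δ1=010100110 | 1Δ
t=2: Δ0=010100110 Δ1=110100110 Δ2=100100110 Δ3=100100111 Δ4=100101111 | 4Δ
t=3: Δ0=100101111 Δ1=000101111 | 1Δ
t=4: Δ0=000101111 Δ1=100101111 Δ2=110101111 Δ3=110101110 Δ4=110100110 | 4Δ
t=5: Δ0=110100110 Δ1=010100110 | 1Δ
t=6: Δ0=010100110 Δ1=110100110 Δ2=100100110 Δ3=100100111 Δ4=100101111 | 4Δ
t=7: Δ0=100101111 Δ1=000101111 | 1Δ
t=8: Δ0=000101111 Δ1=100101111 Δ2=110101111 Δ3=110101110 Δ4=110100110 | 4Δ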